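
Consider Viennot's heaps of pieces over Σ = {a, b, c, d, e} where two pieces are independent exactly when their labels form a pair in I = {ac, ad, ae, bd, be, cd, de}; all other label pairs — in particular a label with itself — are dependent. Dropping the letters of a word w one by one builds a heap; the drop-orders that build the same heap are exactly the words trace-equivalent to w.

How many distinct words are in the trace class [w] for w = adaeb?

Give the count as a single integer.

20

0(a) covers ∅
1(d) covers ∅
2(a) covers 0:a
3(e) covers ∅
4(b) covers 2:a
floor of heap: 0:a, 1:d, 3:e
completions by unplaced set U, small U first (add the entries for U minus each lowest piece of U):
  |U|=1: {1}:1  {3}:1  {4}:1
  |U|=2: {1,3}:2  {1,4}:2  {2,4}:1  {3,4}:2
  |U|=3: {0,2,4}:1  {1,2,4}:3  {1,3,4}:6  {2,3,4}:3
  start at 0(a): 12
  start at 1(d): 4
  start at 3(e): 4
sum over floor = 20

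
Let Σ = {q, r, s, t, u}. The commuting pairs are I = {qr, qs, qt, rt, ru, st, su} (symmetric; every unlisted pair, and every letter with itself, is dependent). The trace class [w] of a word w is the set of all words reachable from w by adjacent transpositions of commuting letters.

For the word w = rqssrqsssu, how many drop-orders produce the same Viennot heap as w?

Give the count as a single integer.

120

0(r) covers ∅
1(q) covers ∅
2(s) covers 0:r
3(s) covers 2:s
4(r) covers 3:s
5(q) covers 1:q
6(s) covers 4:r
7(s) covers 6:s
8(s) covers 7:s
9(u) covers 5:q
floor of heap: 0:r, 1:q
completions by unplaced set U, small U first (add the entries for U minus each lowest piece of U):
  |U|=1: {8}:1  {9}:1
  |U|=2: {5,9}:1  {7,8}:1  {8,9}:2
  |U|=3: {1,5,9}:1  {5,8,9}:3  {6,7,8}:1  {7,8,9}:3
  |U|=4: {1,5,8,9}:4  {4,6,7,8}:1  {5,7,8,9}:6  {6,7,8,9}:4
  |U|=5: {1,5,7,8,9}:10  {3,4,6,7,8}:1  {4,6,7,8,9}:5  {5,6,7,8,9}:10
  |U|=6: {1,5,6,7,8,9}:20  {2,3,4,6,7,8}:1  {3,4,6,7,8,9}:6  {4,5,6,7,8,9}:15
  |U|=7: {0,2,3,4,6,7,8}:1  {1,4,5,6,7,8,9}:35  {2,3,4,6,7,8,9}:7  {3,4,5,6,7,8,9}:21
  |U|=8: {0,2,3,4,6,7,8,9}:8  {1,3,4,5,6,7,8,9}:56  {2,3,4,5,6,7,8,9}:28
  start at 0(r): 84
  start at 1(q): 36
sum over floor = 120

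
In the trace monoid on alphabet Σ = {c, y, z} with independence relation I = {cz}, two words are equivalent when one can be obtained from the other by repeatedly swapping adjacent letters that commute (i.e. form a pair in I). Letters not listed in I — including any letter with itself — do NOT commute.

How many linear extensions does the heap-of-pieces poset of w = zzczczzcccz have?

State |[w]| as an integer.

piece 0:z — minimal
piece 1:z rests on {0:z}
piece 2:c — minimal
piece 3:z rests on {1:z}
piece 4:c rests on {2:c}
piece 5:z rests on {3:z}
piece 6:z rests on {5:z}
piece 7:c rests on {4:c}
piece 8:c rests on {7:c}
piece 9:c rests on {8:c}
piece 10:z rests on {6:z}
minimal pieces: {0:z, 2:c}
ways to finish when only these pieces remain (= sum over removing one remaining piece with nothing left below it):
  1 left: {9}→1  {10}→1
  2 left: {6,10}→1  {8,9}→1  {9,10}→2
  3 left: {5,6,10}→1  {6,9,10}→3  {7,8,9}→1  {8,9,10}→3
  4 left: {3,5,6,10}→1  {4,7,8,9}→1  {5,6,9,10}→4  {6,8,9,10}→6  {7,8,9,10}→4
  5 left: {1,3,5,6,10}→1  {2,4,7,8,9}→1  {3,5,6,9,10}→5  {4,7,8,9,10}→5  {5,6,8,9,10}→10  {6,7,8,9,10}→10
  6 left: {0,1,3,5,6,10}→1  {1,3,5,6,9,10}→6  {2,4,7,8,9,10}→6  {3,5,6,8,9,10}→15  {4,6,7,8,9,10}→15  {5,6,7,8,9,10}→20
  7 left: {0,1,3,5,6,9,10}→7  {1,3,5,6,8,9,10}→21  {2,4,6,7,8,9,10}→21  {3,5,6,7,8,9,10}→35  {4,5,6,7,8,9,10}→35
  8 left: {0,1,3,5,6,8,9,10}→28  {1,3,5,6,7,8,9,10}→56  {2,4,5,6,7,8,9,10}→56  {3,4,5,6,7,8,9,10}→70
  9 left: {0,1,3,5,6,7,8,9,10}→84  {1,3,4,5,6,7,8,9,10}→126  {2,3,4,5,6,7,8,9,10}→126
  placing 0:z first → 252 extensions
  placing 2:c first → 210 extensions
total linear extensions = 462

462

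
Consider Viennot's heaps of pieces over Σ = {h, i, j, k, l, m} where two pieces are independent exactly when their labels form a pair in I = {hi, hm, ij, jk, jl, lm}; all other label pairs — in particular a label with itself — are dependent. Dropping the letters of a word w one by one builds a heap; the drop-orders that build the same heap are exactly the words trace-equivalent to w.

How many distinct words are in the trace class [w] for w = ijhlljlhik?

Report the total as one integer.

piece 0:i — minimal
piece 1:j — minimal
piece 2:h rests on {1:j}
piece 3:l rests on {0:i, 2:h}
piece 4:l rests on {3:l}
piece 5:j rests on {2:h}
piece 6:l rests on {4:l}
piece 7:h rests on {5:j, 6:l}
piece 8:i rests on {6:l}
piece 9:k rests on {7:h, 8:i}
minimal pieces: {0:i, 1:j}
ways to finish when only these pieces remain (= sum over removing one remaining piece with nothing left below it):
  1 left: {9}→1
  2 left: {7,9}→1  {8,9}→1
  3 left: {5,7,9}→1  {7,8,9}→2
  4 left: {5,7,8,9}→3  {6,7,8,9}→2
  5 left: {4,6,7,8,9}→2  {5,6,7,8,9}→5
  6 left: {3,4,6,7,8,9}→2  {4,5,6,7,8,9}→7
  7 left: {0,3,4,6,7,8,9}→2  {3,4,5,6,7,8,9}→9
  8 left: {0,3,4,5,6,7,8,9}→11  {2,3,4,5,6,7,8,9}→9
  placing 0:i first → 9 extensions
  placing 1:j first → 20 extensions
total linear extensions = 29

29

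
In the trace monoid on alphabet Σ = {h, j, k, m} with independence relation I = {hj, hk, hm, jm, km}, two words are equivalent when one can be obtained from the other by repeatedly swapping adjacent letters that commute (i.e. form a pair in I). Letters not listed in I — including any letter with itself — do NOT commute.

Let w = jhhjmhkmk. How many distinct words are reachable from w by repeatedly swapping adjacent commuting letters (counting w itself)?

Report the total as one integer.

1260

piece 0:j — minimal
piece 1:h — minimal
piece 2:h rests on {1:h}
piece 3:j rests on {0:j}
piece 4:m — minimal
piece 5:h rests on {2:h}
piece 6:k rests on {3:j}
piece 7:m rests on {4:m}
piece 8:k rests on {6:k}
minimal pieces: {0:j, 1:h, 4:m}
ways to finish when only these pieces remain (= sum over removing one remaining piece with nothing left below it):
  1 left: {5}→1  {7}→1  {8}→1
  2 left: {2,5}→1  {4,7}→1  {5,7}→2  {5,8}→2  {6,8}→1  {7,8}→2
  3 left: {1,2,5}→1  {2,5,7}→3  {2,5,8}→3  {3,6,8}→1  {4,5,7}→3  {4,7,8}→3  {5,6,8}→3  {5,7,8}→6  {6,7,8}→3
  4 left: {0,3,6,8}→1  {1,2,5,7}→4  {1,2,5,8}→4  {2,4,5,7}→6  {2,5,6,8}→6  {2,5,7,8}→12  {3,5,6,8}→4  {3,6,7,8}→4  {4,5,7,8}→12  {4,6,7,8}→6  {5,6,7,8}→12
  5 left: {0,3,5,6,8}→5  {0,3,6,7,8}→5  {1,2,4,5,7}→10  {1,2,5,6,8}→10  {1,2,5,7,8}→20  {2,3,5,6,8}→10  {2,4,5,7,8}→30  {2,5,6,7,8}→30  {3,4,6,7,8}→10  {3,5,6,7,8}→20  {4,5,6,7,8}→30
  6 left: {0,2,3,5,6,8}→15  {0,3,4,6,7,8}→15  {0,3,5,6,7,8}→30  {1,2,3,5,6,8}→20  {1,2,4,5,7,8}→60  {1,2,5,6,7,8}→60  {2,3,5,6,7,8}→60  {2,4,5,6,7,8}→90  {3,4,5,6,7,8}→60
  7 left: {0,1,2,3,5,6,8}→35  {0,2,3,5,6,7,8}→105  {0,3,4,5,6,7,8}→105  {1,2,3,5,6,7,8}→140  {1,2,4,5,6,7,8}→210  {2,3,4,5,6,7,8}→210
  placing 0:j first → 560 extensions
  placing 1:h first → 420 extensions
  placing 4:m first → 280 extensions
total linear extensions = 1260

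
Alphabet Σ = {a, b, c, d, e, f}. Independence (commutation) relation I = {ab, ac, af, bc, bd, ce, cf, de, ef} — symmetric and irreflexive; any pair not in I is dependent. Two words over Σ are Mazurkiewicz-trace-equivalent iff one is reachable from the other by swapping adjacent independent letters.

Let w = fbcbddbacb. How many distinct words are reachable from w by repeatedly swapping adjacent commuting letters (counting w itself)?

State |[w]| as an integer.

392

#0=f has no predecessor
#1=b depends on [0:f]
#2=c has no predecessor
#3=b depends on [1:b]
#4=d depends on [0:f, 2:c]
#5=d depends on [4:d]
#6=b depends on [3:b]
#7=a depends on [5:d]
#8=c depends on [5:d]
#9=b depends on [6:b]
sources: [0:f, 2:c]
N(rest) = Σ N(rest − s) over sources s of rest; N(one piece) = 1:
  size 1 → [7]=1  [8]=1  [9]=1
  size 2 → [6,9]=1  [7,8]=2  [7,9]=2  [8,9]=2
  size 3 → [3,6,9]=1  [5,7,8]=2  [6,7,9]=3  [6,8,9]=3  [7,8,9]=6
  size 4 → [1,3,6,9]=1  [3,6,7,9]=4  [3,6,8,9]=4  [4,5,7,8]=2  [5,7,8,9]=8  [6,7,8,9]=12
  size 5 → [1,3,6,7,9]=5  [1,3,6,8,9]=5  [2,4,5,7,8]=2  [3,6,7,8,9]=20  [4,5,7,8,9]=10  [5,6,7,8,9]=20
  size 6 → [1,3,6,7,8,9]=30  [2,4,5,7,8,9]=12  [3,5,6,7,8,9]=40  [4,5,6,7,8,9]=30
  size 7 → [1,3,5,6,7,8,9]=70  [2,4,5,6,7,8,9]=42  [3,4,5,6,7,8,9]=70
  size 8 → [1,3,4,5,6,7,8,9]=140  [2,3,4,5,6,7,8,9]=112
  first=0(f) contributes 252
  first=2(c) contributes 140
|[w]| = 392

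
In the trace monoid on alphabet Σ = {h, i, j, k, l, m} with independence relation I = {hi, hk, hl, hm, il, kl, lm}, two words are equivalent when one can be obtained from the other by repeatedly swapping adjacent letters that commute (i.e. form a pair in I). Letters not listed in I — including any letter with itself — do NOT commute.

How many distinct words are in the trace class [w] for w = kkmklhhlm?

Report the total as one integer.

756

0(k) covers ∅
1(k) covers 0:k
2(m) covers 1:k
3(k) covers 2:m
4(l) covers ∅
5(h) covers ∅
6(h) covers 5:h
7(l) covers 4:l
8(m) covers 3:k
floor of heap: 0:k, 4:l, 5:h
completions by unplaced set U, small U first (add the entries for U minus each lowest piece of U):
  |U|=1: {6}:1  {7}:1  {8}:1
  |U|=2: {3,8}:1  {4,7}:1  {5,6}:1  {6,7}:2  {6,8}:2  {7,8}:2
  |U|=3: {2,3,8}:1  {3,6,8}:3  {3,7,8}:3  {4,6,7}:3  {4,7,8}:3  {5,6,7}:3  {5,6,8}:3  {6,7,8}:6
  |U|=4: {1,2,3,8}:1  {2,3,6,8}:4  {2,3,7,8}:4  {3,4,7,8}:6  {3,5,6,8}:6  {3,6,7,8}:12  {4,5,6,7}:6  {4,6,7,8}:12  {5,6,7,8}:12
  |U|=5: {0,1,2,3,8}:1  {1,2,3,6,8}:5  {1,2,3,7,8}:5  {2,3,4,7,8}:10  {2,3,5,6,8}:10  {2,3,6,7,8}:20  {3,4,6,7,8}:30  {3,5,6,7,8}:30  {4,5,6,7,8}:30
  |U|=6: {0,1,2,3,6,8}:6  {0,1,2,3,7,8}:6  {1,2,3,4,7,8}:15  {1,2,3,5,6,8}:15  {1,2,3,6,7,8}:30  {2,3,4,6,7,8}:60  {2,3,5,6,7,8}:60  {3,4,5,6,7,8}:90
  |U|=7: {0,1,2,3,4,7,8}:21  {0,1,2,3,5,6,8}:21  {0,1,2,3,6,7,8}:42  {1,2,3,4,6,7,8}:105  {1,2,3,5,6,7,8}:105  {2,3,4,5,6,7,8}:210
  start at 0(k): 420
  start at 4(l): 168
  start at 5(h): 168
sum over floor = 756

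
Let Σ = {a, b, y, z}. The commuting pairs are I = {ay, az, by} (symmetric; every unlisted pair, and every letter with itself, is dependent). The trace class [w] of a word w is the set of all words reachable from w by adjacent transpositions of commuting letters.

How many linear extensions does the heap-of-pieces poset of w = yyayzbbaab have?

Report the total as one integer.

drop 0:y onto floor
drop 1:y onto {0:y}
drop 2:a onto floor
drop 3:y onto {1:y}
drop 4:z onto {3:y}
drop 5:b onto {2:a, 4:z}
drop 6:b onto {5:b}
drop 7:a onto {6:b}
drop 8:a onto {7:a}
drop 9:b onto {8:a}
ground layer = {0:y, 2:a}
drop-orders for the pieces not yet dropped (sum over which currently-grounded one goes next):
  1 to go: {9} 1
  2 to go: {8,9} 1
  3 to go: {7,8,9} 1
  4 to go: {6,7,8,9} 1
  5 to go: {5,6,7,8,9} 1
  6 to go: {2,5,6,7,8,9} 1  {4,5,6,7,8,9} 1
  7 to go: {2,4,5,6,7,8,9} 2  {3,4,5,6,7,8,9} 1
  8 to go: {1,3,4,5,6,7,8,9} 1  {2,3,4,5,6,7,8,9} 3
  if 0:y drops first: 4 orders
  if 2:a drops first: 1 orders
heap linearizations: 5

5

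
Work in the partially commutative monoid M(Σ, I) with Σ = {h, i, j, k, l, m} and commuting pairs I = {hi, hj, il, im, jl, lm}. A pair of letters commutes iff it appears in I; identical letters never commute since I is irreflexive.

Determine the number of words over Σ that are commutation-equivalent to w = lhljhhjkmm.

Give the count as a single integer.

21

drop 0:l onto floor
drop 1:h onto {0:l}
drop 2:l onto {1:h}
drop 3:j onto floor
drop 4:h onto {2:l}
drop 5:h onto {4:h}
drop 6:j onto {3:j}
drop 7:k onto {5:h, 6:j}
drop 8:m onto {7:k}
drop 9:m onto {8:m}
ground layer = {0:l, 3:j}
drop-orders for the pieces not yet dropped (sum over which currently-grounded one goes next):
  1 to go: {9} 1
  2 to go: {8,9} 1
  3 to go: {7,8,9} 1
  4 to go: {5,7,8,9} 1  {6,7,8,9} 1
  5 to go: {3,6,7,8,9} 1  {4,5,7,8,9} 1  {5,6,7,8,9} 2
  6 to go: {2,4,5,7,8,9} 1  {3,5,6,7,8,9} 3  {4,5,6,7,8,9} 3
  7 to go: {1,2,4,5,7,8,9} 1  {2,4,5,6,7,8,9} 4  {3,4,5,6,7,8,9} 6
  8 to go: {0,1,2,4,5,7,8,9} 1  {1,2,4,5,6,7,8,9} 5  {2,3,4,5,6,7,8,9} 10
  if 0:l drops first: 15 orders
  if 3:j drops first: 6 orders
heap linearizations: 21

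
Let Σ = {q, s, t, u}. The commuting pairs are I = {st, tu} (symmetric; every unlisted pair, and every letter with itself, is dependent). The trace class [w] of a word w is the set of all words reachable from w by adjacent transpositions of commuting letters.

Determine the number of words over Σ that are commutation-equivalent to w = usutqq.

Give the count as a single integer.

0(u) covers ∅
1(s) covers 0:u
2(u) covers 1:s
3(t) covers ∅
4(q) covers 2:u, 3:t
5(q) covers 4:q
floor of heap: 0:u, 3:t
completions by unplaced set U, small U first (add the entries for U minus each lowest piece of U):
  |U|=1: {5}:1
  |U|=2: {4,5}:1
  |U|=3: {2,4,5}:1  {3,4,5}:1
  |U|=4: {1,2,4,5}:1  {2,3,4,5}:2
  start at 0(u): 3
  start at 3(t): 1
sum over floor = 4

4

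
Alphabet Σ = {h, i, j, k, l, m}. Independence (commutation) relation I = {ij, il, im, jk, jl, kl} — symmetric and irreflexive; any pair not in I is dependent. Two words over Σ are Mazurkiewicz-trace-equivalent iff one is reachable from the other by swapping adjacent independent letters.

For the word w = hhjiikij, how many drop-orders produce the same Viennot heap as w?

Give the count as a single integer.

drop 0:h onto floor
drop 1:h onto {0:h}
drop 2:j onto {1:h}
drop 3:i onto {1:h}
drop 4:i onto {3:i}
drop 5:k onto {4:i}
drop 6:i onto {5:k}
drop 7:j onto {2:j}
ground layer = {0:h}
drop-orders for the pieces not yet dropped (sum over which currently-grounded one goes next):
  1 to go: {6} 1  {7} 1
  2 to go: {2,7} 1  {5,6} 1  {6,7} 2
  3 to go: {2,6,7} 3  {4,5,6} 1  {5,6,7} 3
  4 to go: {2,5,6,7} 6  {3,4,5,6} 1  {4,5,6,7} 4
  5 to go: {2,4,5,6,7} 10  {3,4,5,6,7} 5
  6 to go: {2,3,4,5,6,7} 15
  if 0:h drops first: 15 orders

15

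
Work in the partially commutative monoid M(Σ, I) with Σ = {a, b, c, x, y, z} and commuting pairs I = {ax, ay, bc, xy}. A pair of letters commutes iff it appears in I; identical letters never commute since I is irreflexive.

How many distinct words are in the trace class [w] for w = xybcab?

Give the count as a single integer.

piece 0:x — minimal
piece 1:y — minimal
piece 2:b rests on {0:x, 1:y}
piece 3:c rests on {0:x, 1:y}
piece 4:a rests on {2:b, 3:c}
piece 5:b rests on {4:a}
minimal pieces: {0:x, 1:y}
ways to finish when only these pieces remain (= sum over removing one remaining piece with nothing left below it):
  1 left: {5}→1
  2 left: {4,5}→1
  3 left: {2,4,5}→1  {3,4,5}→1
  4 left: {2,3,4,5}→2
  placing 0:x first → 2 extensions
  placing 1:y first → 2 extensions
total linear extensions = 4

4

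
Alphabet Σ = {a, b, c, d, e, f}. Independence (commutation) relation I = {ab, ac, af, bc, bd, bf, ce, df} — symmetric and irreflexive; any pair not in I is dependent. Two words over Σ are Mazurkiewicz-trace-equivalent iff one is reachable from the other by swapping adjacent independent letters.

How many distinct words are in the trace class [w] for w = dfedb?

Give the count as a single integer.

4

#0=d has no predecessor
#1=f has no predecessor
#2=e depends on [0:d, 1:f]
#3=d depends on [2:e]
#4=b depends on [2:e]
sources: [0:d, 1:f]
N(rest) = Σ N(rest − s) over sources s of rest; N(one piece) = 1:
  size 1 → [3]=1  [4]=1
  size 2 → [3,4]=2
  size 3 → [2,3,4]=2
  first=0(d) contributes 2
  first=1(f) contributes 2
|[w]| = 4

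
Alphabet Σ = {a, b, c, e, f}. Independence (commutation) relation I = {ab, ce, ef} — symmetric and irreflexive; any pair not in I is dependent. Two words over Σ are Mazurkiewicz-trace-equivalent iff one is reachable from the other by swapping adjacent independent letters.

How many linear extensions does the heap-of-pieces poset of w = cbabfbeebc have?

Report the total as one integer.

3

#0=c has no predecessor
#1=b depends on [0:c]
#2=a depends on [0:c]
#3=b depends on [1:b]
#4=f depends on [2:a, 3:b]
#5=b depends on [4:f]
#6=e depends on [5:b]
#7=e depends on [6:e]
#8=b depends on [7:e]
#9=c depends on [8:b]
sources: [0:c]
N(rest) = Σ N(rest − s) over sources s of rest; N(one piece) = 1:
  size 1 → [9]=1
  size 2 → [8,9]=1
  size 3 → [7,8,9]=1
  size 4 → [6,7,8,9]=1
  size 5 → [5,6,7,8,9]=1
  size 6 → [4,5,6,7,8,9]=1
  size 7 → [2,4,5,6,7,8,9]=1  [3,4,5,6,7,8,9]=1
  size 8 → [1,3,4,5,6,7,8,9]=1  [2,3,4,5,6,7,8,9]=2
  first=0(c) contributes 3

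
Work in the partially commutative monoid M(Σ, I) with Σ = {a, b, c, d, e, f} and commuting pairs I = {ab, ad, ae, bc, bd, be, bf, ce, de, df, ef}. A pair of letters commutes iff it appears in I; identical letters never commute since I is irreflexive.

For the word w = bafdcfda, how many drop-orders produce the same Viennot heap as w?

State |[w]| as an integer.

72

piece 0:b — minimal
piece 1:a — minimal
piece 2:f rests on {1:a}
piece 3:d — minimal
piece 4:c rests on {2:f, 3:d}
piece 5:f rests on {4:c}
piece 6:d rests on {4:c}
piece 7:a rests on {5:f}
minimal pieces: {0:b, 1:a, 3:d}
ways to finish when only these pieces remain (= sum over removing one remaining piece with nothing left below it):
  1 left: {0}→1  {6}→1  {7}→1
  2 left: {0,6}→2  {0,7}→2  {5,7}→1  {6,7}→2
  3 left: {0,5,7}→3  {0,6,7}→6  {5,6,7}→3
  4 left: {0,5,6,7}→12  {4,5,6,7}→3
  5 left: {0,4,5,6,7}→15  {2,4,5,6,7}→3  {3,4,5,6,7}→3
  6 left: {0,2,4,5,6,7}→18  {0,3,4,5,6,7}→18  {1,2,4,5,6,7}→3  {2,3,4,5,6,7}→6
  placing 0:b first → 9 extensions
  placing 1:a first → 42 extensions
  placing 3:d first → 21 extensions
total linear extensions = 72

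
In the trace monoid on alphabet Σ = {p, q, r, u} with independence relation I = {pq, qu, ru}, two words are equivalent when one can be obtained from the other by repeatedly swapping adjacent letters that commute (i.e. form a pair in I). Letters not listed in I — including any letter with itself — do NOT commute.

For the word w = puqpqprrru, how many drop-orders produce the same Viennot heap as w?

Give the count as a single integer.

66

#0=p has no predecessor
#1=u depends on [0:p]
#2=q has no predecessor
#3=p depends on [1:u]
#4=q depends on [2:q]
#5=p depends on [3:p]
#6=r depends on [4:q, 5:p]
#7=r depends on [6:r]
#8=r depends on [7:r]
#9=u depends on [5:p]
sources: [0:p, 2:q]
N(rest) = Σ N(rest − s) over sources s of rest; N(one piece) = 1:
  size 1 → [8]=1  [9]=1
  size 2 → [7,8]=1  [8,9]=2
  size 3 → [6,7,8]=1  [7,8,9]=3
  size 4 → [4,6,7,8]=1  [6,7,8,9]=4
  size 5 → [2,4,6,7,8]=1  [4,6,7,8,9]=5  [5,6,7,8,9]=4
  size 6 → [2,4,6,7,8,9]=6  [3,5,6,7,8,9]=4  [4,5,6,7,8,9]=9
  size 7 → [1,3,5,6,7,8,9]=4  [2,4,5,6,7,8,9]=15  [3,4,5,6,7,8,9]=13
  size 8 → [0,1,3,5,6,7,8,9]=4  [1,3,4,5,6,7,8,9]=17  [2,3,4,5,6,7,8,9]=28
  first=0(p) contributes 45
  first=2(q) contributes 21
|[w]| = 66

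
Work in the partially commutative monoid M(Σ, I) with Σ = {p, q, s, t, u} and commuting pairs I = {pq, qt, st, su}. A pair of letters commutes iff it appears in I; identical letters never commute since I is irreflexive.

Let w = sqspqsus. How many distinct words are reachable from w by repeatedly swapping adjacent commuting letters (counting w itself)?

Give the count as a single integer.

6

drop 0:s onto floor
drop 1:q onto {0:s}
drop 2:s onto {1:q}
drop 3:p onto {2:s}
drop 4:q onto {2:s}
drop 5:s onto {3:p, 4:q}
drop 6:u onto {3:p, 4:q}
drop 7:s onto {5:s}
ground layer = {0:s}
drop-orders for the pieces not yet dropped (sum over which currently-grounded one goes next):
  1 to go: {6} 1  {7} 1
  2 to go: {5,7} 1  {6,7} 2
  3 to go: {5,6,7} 3
  4 to go: {3,5,6,7} 3  {4,5,6,7} 3
  5 to go: {3,4,5,6,7} 6
  6 to go: {2,3,4,5,6,7} 6
  if 0:s drops first: 6 orders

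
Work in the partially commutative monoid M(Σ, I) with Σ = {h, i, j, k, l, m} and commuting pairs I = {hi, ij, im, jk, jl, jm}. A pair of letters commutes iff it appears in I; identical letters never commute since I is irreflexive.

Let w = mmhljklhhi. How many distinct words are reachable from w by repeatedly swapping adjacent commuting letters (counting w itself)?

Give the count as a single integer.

13

0(m) covers ∅
1(m) covers 0:m
2(h) covers 1:m
3(l) covers 2:h
4(j) covers 2:h
5(k) covers 3:l
6(l) covers 5:k
7(h) covers 4:j, 6:l
8(h) covers 7:h
9(i) covers 6:l
floor of heap: 0:m
completions by unplaced set U, small U first (add the entries for U minus each lowest piece of U):
  |U|=1: {8}:1  {9}:1
  |U|=2: {7,8}:1  {8,9}:2
  |U|=3: {4,7,8}:1  {7,8,9}:3
  |U|=4: {4,7,8,9}:4  {6,7,8,9}:3
  |U|=5: {4,6,7,8,9}:7  {5,6,7,8,9}:3
  |U|=6: {3,5,6,7,8,9}:3  {4,5,6,7,8,9}:10
  |U|=7: {3,4,5,6,7,8,9}:13
  |U|=8: {2,3,4,5,6,7,8,9}:13
  start at 0(m): 13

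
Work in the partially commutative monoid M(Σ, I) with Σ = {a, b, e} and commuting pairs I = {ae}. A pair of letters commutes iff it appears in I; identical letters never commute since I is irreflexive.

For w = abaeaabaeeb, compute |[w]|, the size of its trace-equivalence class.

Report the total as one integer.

drop 0:a onto floor
drop 1:b onto {0:a}
drop 2:a onto {1:b}
drop 3:e onto {1:b}
drop 4:a onto {2:a}
drop 5:a onto {4:a}
drop 6:b onto {3:e, 5:a}
drop 7:a onto {6:b}
drop 8:e onto {6:b}
drop 9:e onto {8:e}
drop 10:b onto {7:a, 9:e}
ground layer = {0:a}
drop-orders for the pieces not yet dropped (sum over which currently-grounded one goes next):
  1 to go: {10} 1
  2 to go: {7,10} 1  {9,10} 1
  3 to go: {7,9,10} 2  {8,9,10} 1
  4 to go: {7,8,9,10} 3
  5 to go: {6,7,8,9,10} 3
  6 to go: {3,6,7,8,9,10} 3  {5,6,7,8,9,10} 3
  7 to go: {3,5,6,7,8,9,10} 6  {4,5,6,7,8,9,10} 3
  8 to go: {2,4,5,6,7,8,9,10} 3  {3,4,5,6,7,8,9,10} 9
  9 to go: {2,3,4,5,6,7,8,9,10} 12
  if 0:a drops first: 12 orders

12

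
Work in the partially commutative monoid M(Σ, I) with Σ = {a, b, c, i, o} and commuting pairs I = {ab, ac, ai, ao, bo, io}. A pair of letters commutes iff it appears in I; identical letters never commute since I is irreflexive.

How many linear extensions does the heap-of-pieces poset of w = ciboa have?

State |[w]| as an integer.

piece 0:c — minimal
piece 1:i rests on {0:c}
piece 2:b rests on {1:i}
piece 3:o rests on {0:c}
piece 4:a — minimal
minimal pieces: {0:c, 4:a}
ways to finish when only these pieces remain (= sum over removing one remaining piece with nothing left below it):
  1 left: {2}→1  {3}→1  {4}→1
  2 left: {1,2}→1  {2,3}→2  {2,4}→2  {3,4}→2
  3 left: {1,2,3}→3  {1,2,4}→3  {2,3,4}→6
  placing 0:c first → 12 extensions
  placing 4:a first → 3 extensions
total linear extensions = 15

15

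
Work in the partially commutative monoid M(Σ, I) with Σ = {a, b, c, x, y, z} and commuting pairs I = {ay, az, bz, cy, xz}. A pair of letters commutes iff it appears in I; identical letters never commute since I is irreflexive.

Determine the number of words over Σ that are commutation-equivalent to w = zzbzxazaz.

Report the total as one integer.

126

0(z) covers ∅
1(z) covers 0:z
2(b) covers ∅
3(z) covers 1:z
4(x) covers 2:b
5(a) covers 4:x
6(z) covers 3:z
7(a) covers 5:a
8(z) covers 6:z
floor of heap: 0:z, 2:b
completions by unplaced set U, small U first (add the entries for U minus each lowest piece of U):
  |U|=1: {7}:1  {8}:1
  |U|=2: {5,7}:1  {6,8}:1  {7,8}:2
  |U|=3: {3,6,8}:1  {4,5,7}:1  {5,7,8}:3  {6,7,8}:3
  |U|=4: {1,3,6,8}:1  {2,4,5,7}:1  {3,6,7,8}:4  {4,5,7,8}:4  {5,6,7,8}:6
  |U|=5: {0,1,3,6,8}:1  {1,3,6,7,8}:5  {2,4,5,7,8}:5  {3,5,6,7,8}:10  {4,5,6,7,8}:10
  |U|=6: {0,1,3,6,7,8}:6  {1,3,5,6,7,8}:15  {2,4,5,6,7,8}:15  {3,4,5,6,7,8}:20
  |U|=7: {0,1,3,5,6,7,8}:21  {1,3,4,5,6,7,8}:35  {2,3,4,5,6,7,8}:35
  start at 0(z): 70
  start at 2(b): 56
sum over floor = 126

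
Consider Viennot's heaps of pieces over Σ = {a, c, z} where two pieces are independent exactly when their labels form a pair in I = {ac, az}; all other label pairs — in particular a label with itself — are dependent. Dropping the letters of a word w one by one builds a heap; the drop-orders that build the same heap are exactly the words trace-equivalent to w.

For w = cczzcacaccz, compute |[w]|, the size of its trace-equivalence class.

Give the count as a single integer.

piece 0:c — minimal
piece 1:c rests on {0:c}
piece 2:z rests on {1:c}
piece 3:z rests on {2:z}
piece 4:c rests on {3:z}
piece 5:a — minimal
piece 6:c rests on {4:c}
piece 7:a rests on {5:a}
piece 8:c rests on {6:c}
piece 9:c rests on {8:c}
piece 10:z rests on {9:c}
minimal pieces: {0:c, 5:a}
ways to finish when only these pieces remain (= sum over removing one remaining piece with nothing left below it):
  1 left: {7}→1  {10}→1
  2 left: {5,7}→1  {7,10}→2  {9,10}→1
  3 left: {5,7,10}→3  {7,9,10}→3  {8,9,10}→1
  4 left: {5,7,9,10}→6  {6,8,9,10}→1  {7,8,9,10}→4
  5 left: {4,6,8,9,10}→1  {5,7,8,9,10}→10  {6,7,8,9,10}→5
  6 left: {3,4,6,8,9,10}→1  {4,6,7,8,9,10}→6  {5,6,7,8,9,10}→15
  7 left: {2,3,4,6,8,9,10}→1  {3,4,6,7,8,9,10}→7  {4,5,6,7,8,9,10}→21
  8 left: {1,2,3,4,6,8,9,10}→1  {2,3,4,6,7,8,9,10}→8  {3,4,5,6,7,8,9,10}→28
  9 left: {0,1,2,3,4,6,8,9,10}→1  {1,2,3,4,6,7,8,9,10}→9  {2,3,4,5,6,7,8,9,10}→36
  placing 0:c first → 45 extensions
  placing 5:a first → 10 extensions
total linear extensions = 55

55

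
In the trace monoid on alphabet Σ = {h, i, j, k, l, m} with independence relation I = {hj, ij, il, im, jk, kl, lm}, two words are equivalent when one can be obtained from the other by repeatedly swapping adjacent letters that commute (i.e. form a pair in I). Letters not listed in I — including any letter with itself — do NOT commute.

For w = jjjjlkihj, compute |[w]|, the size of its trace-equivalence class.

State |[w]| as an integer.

49

piece 0:j — minimal
piece 1:j rests on {0:j}
piece 2:j rests on {1:j}
piece 3:j rests on {2:j}
piece 4:l rests on {3:j}
piece 5:k — minimal
piece 6:i rests on {5:k}
piece 7:h rests on {4:l, 6:i}
piece 8:j rests on {4:l}
minimal pieces: {0:j, 5:k}
ways to finish when only these pieces remain (= sum over removing one remaining piece with nothing left below it):
  1 left: {7}→1  {8}→1
  2 left: {6,7}→1  {7,8}→2
  3 left: {4,7,8}→2  {5,6,7}→1  {6,7,8}→3
  4 left: {3,4,7,8}→2  {4,6,7,8}→5  {5,6,7,8}→4
  5 left: {2,3,4,7,8}→2  {3,4,6,7,8}→7  {4,5,6,7,8}→9
  6 left: {1,2,3,4,7,8}→2  {2,3,4,6,7,8}→9  {3,4,5,6,7,8}→16
  7 left: {0,1,2,3,4,7,8}→2  {1,2,3,4,6,7,8}→11  {2,3,4,5,6,7,8}→25
  placing 0:j first → 36 extensions
  placing 5:k first → 13 extensions
total linear extensions = 49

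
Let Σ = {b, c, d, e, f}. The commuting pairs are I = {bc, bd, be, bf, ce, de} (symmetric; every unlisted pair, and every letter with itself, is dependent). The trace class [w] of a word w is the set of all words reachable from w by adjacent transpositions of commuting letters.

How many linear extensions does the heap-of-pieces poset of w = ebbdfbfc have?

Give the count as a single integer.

112

#0=e has no predecessor
#1=b has no predecessor
#2=b depends on [1:b]
#3=d has no predecessor
#4=f depends on [0:e, 3:d]
#5=b depends on [2:b]
#6=f depends on [4:f]
#7=c depends on [6:f]
sources: [0:e, 1:b, 3:d]
N(rest) = Σ N(rest − s) over sources s of rest; N(one piece) = 1:
  size 1 → [5]=1  [7]=1
  size 2 → [2,5]=1  [5,7]=2  [6,7]=1
  size 3 → [1,2,5]=1  [2,5,7]=3  [4,6,7]=1  [5,6,7]=3
  size 4 → [0,4,6,7]=1  [1,2,5,7]=4  [2,5,6,7]=6  [3,4,6,7]=1  [4,5,6,7]=4
  size 5 → [0,3,4,6,7]=2  [0,4,5,6,7]=5  [1,2,5,6,7]=10  [2,4,5,6,7]=10  [3,4,5,6,7]=5
  size 6 → [0,2,4,5,6,7]=15  [0,3,4,5,6,7]=12  [1,2,4,5,6,7]=20  [2,3,4,5,6,7]=15
  first=0(e) contributes 35
  first=1(b) contributes 42
  first=3(d) contributes 35
|[w]| = 112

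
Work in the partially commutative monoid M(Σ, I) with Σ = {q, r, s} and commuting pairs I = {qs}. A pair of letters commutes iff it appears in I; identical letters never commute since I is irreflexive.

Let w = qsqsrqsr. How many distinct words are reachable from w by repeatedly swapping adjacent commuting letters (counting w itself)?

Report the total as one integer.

12

drop 0:q onto floor
drop 1:s onto floor
drop 2:q onto {0:q}
drop 3:s onto {1:s}
drop 4:r onto {2:q, 3:s}
drop 5:q onto {4:r}
drop 6:s onto {4:r}
drop 7:r onto {5:q, 6:s}
ground layer = {0:q, 1:s}
drop-orders for the pieces not yet dropped (sum over which currently-grounded one goes next):
  1 to go: {7} 1
  2 to go: {5,7} 1  {6,7} 1
  3 to go: {5,6,7} 2
  4 to go: {4,5,6,7} 2
  5 to go: {2,4,5,6,7} 2  {3,4,5,6,7} 2
  6 to go: {0,2,4,5,6,7} 2  {1,3,4,5,6,7} 2  {2,3,4,5,6,7} 4
  if 0:q drops first: 6 orders
  if 1:s drops first: 6 orders
heap linearizations: 12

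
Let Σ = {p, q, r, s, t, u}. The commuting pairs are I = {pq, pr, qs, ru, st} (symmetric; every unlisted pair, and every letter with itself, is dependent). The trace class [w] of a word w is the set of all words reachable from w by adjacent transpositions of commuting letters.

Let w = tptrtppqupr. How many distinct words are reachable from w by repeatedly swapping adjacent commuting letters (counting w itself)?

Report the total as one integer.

12

piece 0:t — minimal
piece 1:p rests on {0:t}
piece 2:t rests on {1:p}
piece 3:r rests on {2:t}
piece 4:t rests on {3:r}
piece 5:p rests on {4:t}
piece 6:p rests on {5:p}
piece 7:q rests on {4:t}
piece 8:u rests on {6:p, 7:q}
piece 9:p rests on {8:u}
piece 10:r rests on {7:q}
minimal pieces: {0:t}
ways to finish when only these pieces remain (= sum over removing one remaining piece with nothing left below it):
  1 left: {9}→1  {10}→1
  2 left: {8,9}→1  {9,10}→2
  3 left: {6,8,9}→1  {8,9,10}→3
  4 left: {5,6,8,9}→1  {6,8,9,10}→4  {7,8,9,10}→3
  5 left: {5,6,8,9,10}→5  {6,7,8,9,10}→7
  6 left: {5,6,7,8,9,10}→12
  7 left: {4,5,6,7,8,9,10}→12
  8 left: {3,4,5,6,7,8,9,10}→12
  9 left: {2,3,4,5,6,7,8,9,10}→12
  placing 0:t first → 12 extensions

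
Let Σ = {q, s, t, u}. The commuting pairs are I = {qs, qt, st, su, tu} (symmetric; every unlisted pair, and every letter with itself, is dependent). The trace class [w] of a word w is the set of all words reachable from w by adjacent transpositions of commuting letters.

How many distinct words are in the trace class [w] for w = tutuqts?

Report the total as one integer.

140

#0=t has no predecessor
#1=u has no predecessor
#2=t depends on [0:t]
#3=u depends on [1:u]
#4=q depends on [3:u]
#5=t depends on [2:t]
#6=s has no predecessor
sources: [0:t, 1:u, 6:s]
N(rest) = Σ N(rest − s) over sources s of rest; N(one piece) = 1:
  size 1 → [4]=1  [5]=1  [6]=1
  size 2 → [2,5]=1  [3,4]=1  [4,5]=2  [4,6]=2  [5,6]=2
  size 3 → [0,2,5]=1  [1,3,4]=1  [2,4,5]=3  [2,5,6]=3  [3,4,5]=3  [3,4,6]=3  [4,5,6]=6
  size 4 → [0,2,4,5]=4  [0,2,5,6]=4  [1,3,4,5]=4  [1,3,4,6]=4  [2,3,4,5]=6  [2,4,5,6]=12  [3,4,5,6]=12
  size 5 → [0,2,3,4,5]=10  [0,2,4,5,6]=20  [1,2,3,4,5]=10  [1,3,4,5,6]=20  [2,3,4,5,6]=30
  first=0(t) contributes 60
  first=1(u) contributes 60
  first=6(s) contributes 20
|[w]| = 140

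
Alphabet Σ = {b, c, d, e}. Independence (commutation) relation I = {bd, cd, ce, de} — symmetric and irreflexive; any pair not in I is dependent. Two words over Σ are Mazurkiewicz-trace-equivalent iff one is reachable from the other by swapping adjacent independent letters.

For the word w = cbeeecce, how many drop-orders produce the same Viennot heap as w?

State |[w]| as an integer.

drop 0:c onto floor
drop 1:b onto {0:c}
drop 2:e onto {1:b}
drop 3:e onto {2:e}
drop 4:e onto {3:e}
drop 5:c onto {1:b}
drop 6:c onto {5:c}
drop 7:e onto {4:e}
ground layer = {0:c}
drop-orders for the pieces not yet dropped (sum over which currently-grounded one goes next):
  1 to go: {6} 1  {7} 1
  2 to go: {4,7} 1  {5,6} 1  {6,7} 2
  3 to go: {3,4,7} 1  {4,6,7} 3  {5,6,7} 3
  4 to go: {2,3,4,7} 1  {3,4,6,7} 4  {4,5,6,7} 6
  5 to go: {2,3,4,6,7} 5  {3,4,5,6,7} 10
  6 to go: {2,3,4,5,6,7} 15
  if 0:c drops first: 15 orders

15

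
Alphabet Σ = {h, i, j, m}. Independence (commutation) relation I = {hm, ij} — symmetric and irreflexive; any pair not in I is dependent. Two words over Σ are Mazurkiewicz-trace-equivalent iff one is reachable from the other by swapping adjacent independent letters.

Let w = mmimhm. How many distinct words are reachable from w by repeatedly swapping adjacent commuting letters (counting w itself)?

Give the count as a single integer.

3

drop 0:m onto floor
drop 1:m onto {0:m}
drop 2:i onto {1:m}
drop 3:m onto {2:i}
drop 4:h onto {2:i}
drop 5:m onto {3:m}
ground layer = {0:m}
drop-orders for the pieces not yet dropped (sum over which currently-grounded one goes next):
  1 to go: {4} 1  {5} 1
  2 to go: {3,5} 1  {4,5} 2
  3 to go: {3,4,5} 3
  4 to go: {2,3,4,5} 3
  if 0:m drops first: 3 orders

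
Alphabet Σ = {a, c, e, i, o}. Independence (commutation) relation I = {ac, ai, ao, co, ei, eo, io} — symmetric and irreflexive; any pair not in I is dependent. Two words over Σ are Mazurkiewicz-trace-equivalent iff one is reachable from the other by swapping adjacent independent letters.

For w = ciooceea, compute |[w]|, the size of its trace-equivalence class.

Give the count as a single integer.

drop 0:c onto floor
drop 1:i onto {0:c}
drop 2:o onto floor
drop 3:o onto {2:o}
drop 4:c onto {1:i}
drop 5:e onto {4:c}
drop 6:e onto {5:e}
drop 7:a onto {6:e}
ground layer = {0:c, 2:o}
drop-orders for the pieces not yet dropped (sum over which currently-grounded one goes next):
  1 to go: {3} 1  {7} 1
  2 to go: {2,3} 1  {3,7} 2  {6,7} 1
  3 to go: {2,3,7} 3  {3,6,7} 3  {5,6,7} 1
  4 to go: {2,3,6,7} 6  {3,5,6,7} 4  {4,5,6,7} 1
  5 to go: {1,4,5,6,7} 1  {2,3,5,6,7} 10  {3,4,5,6,7} 5
  6 to go: {0,1,4,5,6,7} 1  {1,3,4,5,6,7} 6  {2,3,4,5,6,7} 15
  if 0:c drops first: 21 orders
  if 2:o drops first: 7 orders
heap linearizations: 28

28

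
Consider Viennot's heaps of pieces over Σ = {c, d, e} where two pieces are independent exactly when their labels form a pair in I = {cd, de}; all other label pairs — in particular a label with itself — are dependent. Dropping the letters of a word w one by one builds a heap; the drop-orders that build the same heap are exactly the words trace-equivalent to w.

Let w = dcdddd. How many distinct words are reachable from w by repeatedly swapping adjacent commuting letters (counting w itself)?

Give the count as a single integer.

6

0(d) covers ∅
1(c) covers ∅
2(d) covers 0:d
3(d) covers 2:d
4(d) covers 3:d
5(d) covers 4:d
floor of heap: 0:d, 1:c
completions by unplaced set U, small U first (add the entries for U minus each lowest piece of U):
  |U|=1: {1}:1  {5}:1
  |U|=2: {1,5}:2  {4,5}:1
  |U|=3: {1,4,5}:3  {3,4,5}:1
  |U|=4: {1,3,4,5}:4  {2,3,4,5}:1
  start at 0(d): 5
  start at 1(c): 1
sum over floor = 6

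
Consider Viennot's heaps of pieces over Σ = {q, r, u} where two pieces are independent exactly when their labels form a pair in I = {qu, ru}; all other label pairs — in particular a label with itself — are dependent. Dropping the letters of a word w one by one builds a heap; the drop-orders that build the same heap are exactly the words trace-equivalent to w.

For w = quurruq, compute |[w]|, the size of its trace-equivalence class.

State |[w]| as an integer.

piece 0:q — minimal
piece 1:u — minimal
piece 2:u rests on {1:u}
piece 3:r rests on {0:q}
piece 4:r rests on {3:r}
piece 5:u rests on {2:u}
piece 6:q rests on {4:r}
minimal pieces: {0:q, 1:u}
ways to finish when only these pieces remain (= sum over removing one remaining piece with nothing left below it):
  1 left: {5}→1  {6}→1
  2 left: {2,5}→1  {4,6}→1  {5,6}→2
  3 left: {1,2,5}→1  {2,5,6}→3  {3,4,6}→1  {4,5,6}→3
  4 left: {0,3,4,6}→1  {1,2,5,6}→4  {2,4,5,6}→6  {3,4,5,6}→4
  5 left: {0,3,4,5,6}→5  {1,2,4,5,6}→10  {2,3,4,5,6}→10
  placing 0:q first → 20 extensions
  placing 1:u first → 15 extensions
total linear extensions = 35

35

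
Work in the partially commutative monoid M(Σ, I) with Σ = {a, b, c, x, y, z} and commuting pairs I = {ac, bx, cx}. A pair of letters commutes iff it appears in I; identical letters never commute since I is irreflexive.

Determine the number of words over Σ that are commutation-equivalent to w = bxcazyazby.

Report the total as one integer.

5

#0=b has no predecessor
#1=x has no predecessor
#2=c depends on [0:b]
#3=a depends on [0:b, 1:x]
#4=z depends on [2:c, 3:a]
#5=y depends on [4:z]
#6=a depends on [5:y]
#7=z depends on [6:a]
#8=b depends on [7:z]
#9=y depends on [8:b]
sources: [0:b, 1:x]
N(rest) = Σ N(rest − s) over sources s of rest; N(one piece) = 1:
  size 1 → [9]=1
  size 2 → [8,9]=1
  size 3 → [7,8,9]=1
  size 4 → [6,7,8,9]=1
  size 5 → [5,6,7,8,9]=1
  size 6 → [4,5,6,7,8,9]=1
  size 7 → [2,4,5,6,7,8,9]=1  [3,4,5,6,7,8,9]=1
  size 8 → [1,3,4,5,6,7,8,9]=1  [2,3,4,5,6,7,8,9]=2
  first=0(b) contributes 3
  first=1(x) contributes 2
|[w]| = 5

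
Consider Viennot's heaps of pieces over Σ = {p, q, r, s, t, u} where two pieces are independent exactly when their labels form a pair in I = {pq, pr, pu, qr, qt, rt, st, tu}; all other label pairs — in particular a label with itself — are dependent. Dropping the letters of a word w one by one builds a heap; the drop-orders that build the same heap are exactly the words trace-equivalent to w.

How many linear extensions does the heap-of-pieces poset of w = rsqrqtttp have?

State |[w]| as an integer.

363

#0=r has no predecessor
#1=s depends on [0:r]
#2=q depends on [1:s]
#3=r depends on [1:s]
#4=q depends on [2:q]
#5=t has no predecessor
#6=t depends on [5:t]
#7=t depends on [6:t]
#8=p depends on [1:s, 7:t]
sources: [0:r, 5:t]
N(rest) = Σ N(rest − s) over sources s of rest; N(one piece) = 1:
  size 1 → [3]=1  [4]=1  [8]=1
  size 2 → [2,4]=1  [3,4]=2  [3,8]=2  [4,8]=2  [7,8]=1
  size 3 → [2,3,4]=3  [2,4,8]=3  [3,4,8]=6  [3,7,8]=3  [4,7,8]=3  [6,7,8]=1
  size 4 → [2,3,4,8]=12  [2,4,7,8]=6  [3,4,7,8]=12  [3,6,7,8]=4  [4,6,7,8]=4  [5,6,7,8]=1
  size 5 → [1,2,3,4,8]=12  [2,3,4,7,8]=30  [2,4,6,7,8]=10  [3,4,6,7,8]=20  [3,5,6,7,8]=5  [4,5,6,7,8]=5
  size 6 → [0,1,2,3,4,8]=12  [1,2,3,4,7,8]=42  [2,3,4,6,7,8]=60  [2,4,5,6,7,8]=15  [3,4,5,6,7,8]=30
  size 7 → [0,1,2,3,4,7,8]=54  [1,2,3,4,6,7,8]=102  [2,3,4,5,6,7,8]=105
  first=0(r) contributes 207
  first=5(t) contributes 156
|[w]| = 363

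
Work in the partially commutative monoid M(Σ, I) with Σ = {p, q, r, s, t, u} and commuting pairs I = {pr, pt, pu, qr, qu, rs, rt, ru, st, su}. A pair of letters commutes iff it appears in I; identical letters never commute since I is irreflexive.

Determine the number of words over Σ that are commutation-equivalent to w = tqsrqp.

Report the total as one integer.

6

piece 0:t — minimal
piece 1:q rests on {0:t}
piece 2:s rests on {1:q}
piece 3:r — minimal
piece 4:q rests on {2:s}
piece 5:p rests on {4:q}
minimal pieces: {0:t, 3:r}
ways to finish when only these pieces remain (= sum over removing one remaining piece with nothing left below it):
  1 left: {3}→1  {5}→1
  2 left: {3,5}→2  {4,5}→1
  3 left: {2,4,5}→1  {3,4,5}→3
  4 left: {1,2,4,5}→1  {2,3,4,5}→4
  placing 0:t first → 5 extensions
  placing 3:r first → 1 extensions
total linear extensions = 6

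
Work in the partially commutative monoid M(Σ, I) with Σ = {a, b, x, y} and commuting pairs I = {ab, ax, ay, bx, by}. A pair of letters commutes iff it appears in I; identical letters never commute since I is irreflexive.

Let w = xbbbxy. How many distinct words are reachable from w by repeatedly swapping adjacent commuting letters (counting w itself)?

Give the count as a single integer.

#0=x has no predecessor
#1=b has no predecessor
#2=b depends on [1:b]
#3=b depends on [2:b]
#4=x depends on [0:x]
#5=y depends on [4:x]
sources: [0:x, 1:b]
N(rest) = Σ N(rest − s) over sources s of rest; N(one piece) = 1:
  size 1 → [3]=1  [5]=1
  size 2 → [2,3]=1  [3,5]=2  [4,5]=1
  size 3 → [0,4,5]=1  [1,2,3]=1  [2,3,5]=3  [3,4,5]=3
  size 4 → [0,3,4,5]=4  [1,2,3,5]=4  [2,3,4,5]=6
  first=0(x) contributes 10
  first=1(b) contributes 10
|[w]| = 20

20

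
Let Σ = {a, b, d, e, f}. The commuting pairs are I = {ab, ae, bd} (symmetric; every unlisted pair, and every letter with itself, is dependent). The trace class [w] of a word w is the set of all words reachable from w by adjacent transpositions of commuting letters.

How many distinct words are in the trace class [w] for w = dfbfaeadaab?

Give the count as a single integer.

15

piece 0:d — minimal
piece 1:f rests on {0:d}
piece 2:b rests on {1:f}
piece 3:f rests on {2:b}
piece 4:a rests on {3:f}
piece 5:e rests on {3:f}
piece 6:a rests on {4:a}
piece 7:d rests on {5:e, 6:a}
piece 8:a rests on {7:d}
piece 9:a rests on {8:a}
piece 10:b rests on {5:e}
minimal pieces: {0:d}
ways to finish when only these pieces remain (= sum over removing one remaining piece with nothing left below it):
  1 left: {9}→1  {10}→1
  2 left: {8,9}→1  {9,10}→2
  3 left: {7,8,9}→1  {8,9,10}→3
  4 left: {6,7,8,9}→1  {7,8,9,10}→4
  5 left: {4,6,7,8,9}→1  {5,7,8,9,10}→4  {6,7,8,9,10}→5
  6 left: {4,6,7,8,9,10}→6  {5,6,7,8,9,10}→9
  7 left: {4,5,6,7,8,9,10}→15
  8 left: {3,4,5,6,7,8,9,10}→15
  9 left: {2,3,4,5,6,7,8,9,10}→15
  placing 0:d first → 15 extensions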